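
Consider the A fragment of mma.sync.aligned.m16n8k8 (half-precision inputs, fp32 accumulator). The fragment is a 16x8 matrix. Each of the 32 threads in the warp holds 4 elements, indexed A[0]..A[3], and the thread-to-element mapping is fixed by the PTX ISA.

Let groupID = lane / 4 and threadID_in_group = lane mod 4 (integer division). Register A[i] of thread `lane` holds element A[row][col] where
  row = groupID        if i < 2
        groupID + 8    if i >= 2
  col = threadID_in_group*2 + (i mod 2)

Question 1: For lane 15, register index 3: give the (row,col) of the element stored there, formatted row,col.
11,7

lane 15: grp=3 (15/4), tig=3 (15%4)
i=3: r=3+8=11, c=3*2+1=7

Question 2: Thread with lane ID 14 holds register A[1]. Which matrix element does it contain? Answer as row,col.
3,5

L=14->g=14>>2=3, t=14&3=2
[1]->row 3+0=3  col 2·2+1=5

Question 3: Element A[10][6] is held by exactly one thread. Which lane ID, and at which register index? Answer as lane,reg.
r=10->g=2,rb=1  c=6->t=3,b0=0
L=2*4+3=11  i=1*2+0=2

11,2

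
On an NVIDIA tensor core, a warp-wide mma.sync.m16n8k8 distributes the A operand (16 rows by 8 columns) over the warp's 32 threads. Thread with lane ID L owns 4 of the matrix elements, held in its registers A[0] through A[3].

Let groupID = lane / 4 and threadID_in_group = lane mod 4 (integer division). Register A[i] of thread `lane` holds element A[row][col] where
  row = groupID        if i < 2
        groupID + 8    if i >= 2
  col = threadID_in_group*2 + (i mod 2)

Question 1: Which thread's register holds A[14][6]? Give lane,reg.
27,2

r=14->g=6,rb=1  c=6->t=3,b0=0
L=6*4+3=27  i=1*2+0=2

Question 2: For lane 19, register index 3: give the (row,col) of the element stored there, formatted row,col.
12,7

lane 19->19/4=4, 19 mod 4=3
i=3  r:4+8->12  c:2·3+1->7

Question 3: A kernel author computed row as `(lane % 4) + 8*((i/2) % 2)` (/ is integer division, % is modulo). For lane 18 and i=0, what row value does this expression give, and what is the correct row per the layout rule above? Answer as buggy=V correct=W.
`(lane % 4) + 8*((i/2) % 2)`[18,0]->2
lane 18: gid=4 (18/4), tid=2 (18%4)
i=0: r=4+0=4, c=2*2+0=4
row: 2 vs 4

buggy=2 correct=4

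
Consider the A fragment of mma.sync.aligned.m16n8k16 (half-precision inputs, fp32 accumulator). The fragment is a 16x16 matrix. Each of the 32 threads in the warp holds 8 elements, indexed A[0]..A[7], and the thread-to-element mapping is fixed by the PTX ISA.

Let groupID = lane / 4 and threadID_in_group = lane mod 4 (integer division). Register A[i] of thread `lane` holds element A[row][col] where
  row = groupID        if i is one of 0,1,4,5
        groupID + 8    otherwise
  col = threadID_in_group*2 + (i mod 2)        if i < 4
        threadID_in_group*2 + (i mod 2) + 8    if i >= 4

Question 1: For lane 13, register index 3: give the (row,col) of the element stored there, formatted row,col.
13: gid=3,tid=1
[3] (3+8,1*2+1+0) = (11,3)

11,3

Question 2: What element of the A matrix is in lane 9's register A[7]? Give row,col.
10,11

9: grp=2,tig=1
[7] (2+8,1*2+1+8) = (10,11)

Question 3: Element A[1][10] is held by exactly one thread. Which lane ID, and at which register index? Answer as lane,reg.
r=1->g=1,rb=0  c=10->cb=1,t=1,b0=0
L=1*4+1=5  i=1*4+0*2+0=4

5,4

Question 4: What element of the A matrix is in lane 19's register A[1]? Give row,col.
4,7

lane 19: G=4 (19/4), T=3 (19%4)
i=1: r=4+0=4, c=3*2+1+0=7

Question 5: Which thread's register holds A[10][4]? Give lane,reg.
r: 10->gid=2,r8=1  c: 4->c8=0,tid=2,i&1=0
L=2*4+2=10  i=0*4+1*2+0=2

10,2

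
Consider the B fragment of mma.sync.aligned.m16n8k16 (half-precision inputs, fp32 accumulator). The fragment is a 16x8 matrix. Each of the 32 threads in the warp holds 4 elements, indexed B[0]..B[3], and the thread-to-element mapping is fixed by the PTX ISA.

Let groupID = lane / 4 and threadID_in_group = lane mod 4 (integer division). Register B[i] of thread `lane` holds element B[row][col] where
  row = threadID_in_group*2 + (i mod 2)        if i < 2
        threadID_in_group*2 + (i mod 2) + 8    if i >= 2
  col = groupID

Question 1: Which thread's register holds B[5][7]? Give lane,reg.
30,1

c:7=>grp=7  r:5=>rB=0,tig=2,lo=1
L=7*4+2=30  i=0*2+1=1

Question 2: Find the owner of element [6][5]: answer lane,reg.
23,0

c=5->g=5  r=6->rb=0,t=3,b0=0
L=5*4+3=23  i=0*2+0=0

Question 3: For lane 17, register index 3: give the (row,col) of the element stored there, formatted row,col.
lane 17: gr=4 (17/4), th=1 (17%4)
i=3: r=1*2+1+8=11, c=gr=4

11,4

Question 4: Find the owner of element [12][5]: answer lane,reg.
22,2

c: 5->gid=5  r: 12->r8=1,tid=2,i&1=0
L=5*4+2=22  i=1*2+0=2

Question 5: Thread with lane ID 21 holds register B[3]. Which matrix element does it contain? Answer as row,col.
L=21→G=21>>2=5, T=21&3=1
[3]→row 1·2+1+8=11  col G=5

11,5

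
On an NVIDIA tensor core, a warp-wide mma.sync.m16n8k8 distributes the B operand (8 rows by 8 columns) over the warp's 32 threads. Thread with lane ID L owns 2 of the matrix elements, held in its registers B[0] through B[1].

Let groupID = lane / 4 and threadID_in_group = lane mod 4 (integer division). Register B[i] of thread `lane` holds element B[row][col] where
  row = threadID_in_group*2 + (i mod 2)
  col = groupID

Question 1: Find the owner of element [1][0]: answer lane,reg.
c: 0->gid=0  r: 1->tid=0,i&1=1
L=0*4+0=0  i=1=1

0,1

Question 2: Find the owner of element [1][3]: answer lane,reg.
12,1

c=3⇒gr=3  r=1⇒th=0,odd=1
L=3*4+0=12  i=1=1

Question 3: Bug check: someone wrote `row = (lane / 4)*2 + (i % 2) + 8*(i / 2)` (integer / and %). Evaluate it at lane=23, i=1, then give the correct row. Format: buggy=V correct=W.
`(lane / 4)*2 + (i % 2) + 8*(i / 2)`[23,1]->11
23: gid=5,tid=3
[1] (3*2+1,5) = (7,5)
row: 11 vs 7

buggy=11 correct=7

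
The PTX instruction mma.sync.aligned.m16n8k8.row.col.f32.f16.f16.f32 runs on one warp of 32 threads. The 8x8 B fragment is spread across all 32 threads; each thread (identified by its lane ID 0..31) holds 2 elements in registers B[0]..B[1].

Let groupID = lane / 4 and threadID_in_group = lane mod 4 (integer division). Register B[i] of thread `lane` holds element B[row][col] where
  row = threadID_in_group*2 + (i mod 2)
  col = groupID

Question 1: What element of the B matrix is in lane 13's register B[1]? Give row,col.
3,3

lane 13->13/4=3, 13 mod 4=1
i=1  r:2·1+1->3  c:3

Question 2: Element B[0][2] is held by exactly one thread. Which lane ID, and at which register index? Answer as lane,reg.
c=2->g=2  r=0->t=0,b0=0
L=2*4+0=8  i=0=0

8,0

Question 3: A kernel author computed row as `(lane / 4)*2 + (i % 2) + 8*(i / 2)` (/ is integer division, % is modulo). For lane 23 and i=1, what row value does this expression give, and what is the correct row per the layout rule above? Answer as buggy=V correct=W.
`(lane / 4)*2 + (i % 2) + 8*(i / 2)`[23,1]->11
23: g=5,t=3
[1] (3*2+1,5) = (7,5)
row: 11 vs 7

buggy=11 correct=7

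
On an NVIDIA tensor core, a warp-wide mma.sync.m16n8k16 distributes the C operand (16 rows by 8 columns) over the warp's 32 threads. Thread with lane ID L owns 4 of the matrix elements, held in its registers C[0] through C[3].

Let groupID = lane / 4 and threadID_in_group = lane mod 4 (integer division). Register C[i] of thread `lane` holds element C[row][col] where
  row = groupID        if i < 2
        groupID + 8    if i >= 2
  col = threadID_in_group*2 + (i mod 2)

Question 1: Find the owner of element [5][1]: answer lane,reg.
20,1

r=5⇒gr=5,Rb=0  c=1⇒th=0,odd=1
L=5*4+0=20  i=0*2+1=1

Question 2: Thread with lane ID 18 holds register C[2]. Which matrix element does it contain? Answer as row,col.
12,4

L=18=>grp=18>>2=4, tig=18&3=2
[2]=>row 4+8=12  col 2·2+0=4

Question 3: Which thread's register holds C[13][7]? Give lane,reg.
23,3

r: 13->gid=5,r8=1  c: 7->tid=3,i&1=1
L=5*4+3=23  i=1*2+1=3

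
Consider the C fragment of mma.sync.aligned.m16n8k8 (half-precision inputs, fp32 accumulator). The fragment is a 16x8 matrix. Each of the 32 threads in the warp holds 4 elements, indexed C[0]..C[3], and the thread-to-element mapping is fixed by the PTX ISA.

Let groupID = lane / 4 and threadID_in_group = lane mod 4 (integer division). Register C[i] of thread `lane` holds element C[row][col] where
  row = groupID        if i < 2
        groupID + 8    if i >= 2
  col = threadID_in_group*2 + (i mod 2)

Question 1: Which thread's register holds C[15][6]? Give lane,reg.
r:15=>grp=7,rB=1  c:6=>tig=3,lo=0
L=7*4+3=31  i=1*2+0=2

31,2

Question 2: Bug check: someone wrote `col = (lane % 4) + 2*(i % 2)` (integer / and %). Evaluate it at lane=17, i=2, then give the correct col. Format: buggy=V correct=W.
buggy=1 correct=2

`(lane % 4) + 2*(i % 2)`[17,2]=>1
L=17=>grp=17>>2=4, tig=17&3=1
[2]=>row 4+8=12  col 1·2+0=2
col: 1 vs 2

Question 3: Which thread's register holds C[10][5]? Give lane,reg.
r=10->g=2,rb=1  c=5->t=2,b0=1
L=2*4+2=10  i=1*2+1=3

10,3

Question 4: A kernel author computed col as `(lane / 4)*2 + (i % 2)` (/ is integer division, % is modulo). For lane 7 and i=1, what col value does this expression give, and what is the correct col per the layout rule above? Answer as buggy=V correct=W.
`(lane / 4)*2 + (i % 2)`[7,1]->3
7: gid=1,tid=3
[1] (1+0,3*2+1) = (1,7)
col: 3 vs 7

buggy=3 correct=7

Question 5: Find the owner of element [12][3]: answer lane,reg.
r=12⇒gr=4,Rb=1  c=3⇒th=1,odd=1
L=4*4+1=17  i=1*2+1=3

17,3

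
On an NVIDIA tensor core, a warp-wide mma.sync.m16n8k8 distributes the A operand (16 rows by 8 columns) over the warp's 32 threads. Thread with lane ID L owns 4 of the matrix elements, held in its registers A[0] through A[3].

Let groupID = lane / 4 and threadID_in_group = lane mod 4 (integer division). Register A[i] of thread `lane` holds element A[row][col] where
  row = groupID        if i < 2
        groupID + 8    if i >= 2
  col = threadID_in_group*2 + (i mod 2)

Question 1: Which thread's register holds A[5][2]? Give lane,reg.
21,0

r=5⇒gr=5,Rb=0  c=2⇒th=1,odd=0
L=5*4+1=21  i=0*2+0=0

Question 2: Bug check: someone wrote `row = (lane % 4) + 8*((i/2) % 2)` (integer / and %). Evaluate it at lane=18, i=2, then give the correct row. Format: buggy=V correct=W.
buggy=10 correct=12

`(lane % 4) + 8*((i/2) % 2)`[18,2]⇒10
18: gr=4,th=2
[2] (4+8,2*2+0) = (12,4)
row: 10 vs 12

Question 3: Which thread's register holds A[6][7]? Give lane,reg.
27,1

r=6⇒gr=6,Rb=0  c=7⇒th=3,odd=1
L=6*4+3=27  i=0*2+1=1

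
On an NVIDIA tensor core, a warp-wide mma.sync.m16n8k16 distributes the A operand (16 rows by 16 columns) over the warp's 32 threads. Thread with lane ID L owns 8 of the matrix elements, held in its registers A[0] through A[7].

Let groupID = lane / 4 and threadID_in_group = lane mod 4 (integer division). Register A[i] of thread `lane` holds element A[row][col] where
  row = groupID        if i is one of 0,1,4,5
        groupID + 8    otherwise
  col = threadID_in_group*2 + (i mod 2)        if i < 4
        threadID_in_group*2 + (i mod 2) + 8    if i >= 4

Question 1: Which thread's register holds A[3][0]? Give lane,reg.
12,0

r:3=>grp=3,rB=0  c:0=>cB=0,tig=0,lo=0
L=3*4+0=12  i=0*4+0*2+0=0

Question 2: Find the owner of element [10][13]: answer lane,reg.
r=10⇒gr=2,Rb=1  c=13⇒Cb=1,th=2,odd=1
L=2*4+2=10  i=1*4+1*2+1=7

10,7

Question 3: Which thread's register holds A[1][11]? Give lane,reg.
r: 1->gid=1,r8=0  c: 11->c8=1,tid=1,i&1=1
L=1*4+1=5  i=1*4+0*2+1=5

5,5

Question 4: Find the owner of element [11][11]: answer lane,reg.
13,7

r=11->g=3,rb=1  c=11->cb=1,t=1,b0=1
L=3*4+1=13  i=1*4+1*2+1=7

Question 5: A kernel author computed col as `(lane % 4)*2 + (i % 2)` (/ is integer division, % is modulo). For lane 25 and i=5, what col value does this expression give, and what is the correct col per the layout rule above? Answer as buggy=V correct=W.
`(lane % 4)*2 + (i % 2)`[25,5]=>3
lane 25=>25/4=6, 25 mod 4=1
i=5  r:6+0=>6  c:2·1+1+8=>11
col: 3 vs 11

buggy=3 correct=11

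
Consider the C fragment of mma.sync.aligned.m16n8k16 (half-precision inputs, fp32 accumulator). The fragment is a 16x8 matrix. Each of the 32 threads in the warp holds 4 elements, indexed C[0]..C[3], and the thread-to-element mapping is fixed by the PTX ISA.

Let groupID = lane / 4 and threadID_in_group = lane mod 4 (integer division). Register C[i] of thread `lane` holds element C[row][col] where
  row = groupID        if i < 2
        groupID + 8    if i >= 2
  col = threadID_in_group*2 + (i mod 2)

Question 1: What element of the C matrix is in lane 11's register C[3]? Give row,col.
lane 11⇒11/4=2, 11 mod 4=3
i=3  r:2+8⇒10  c:2·3+1⇒7

10,7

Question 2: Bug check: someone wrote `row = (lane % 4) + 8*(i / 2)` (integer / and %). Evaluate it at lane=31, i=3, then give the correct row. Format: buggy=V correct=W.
`(lane % 4) + 8*(i / 2)`[31,3]=>11
31: grp=7,tig=3
[3] (7+8,3*2+1) = (15,7)
row: 11 vs 15

buggy=11 correct=15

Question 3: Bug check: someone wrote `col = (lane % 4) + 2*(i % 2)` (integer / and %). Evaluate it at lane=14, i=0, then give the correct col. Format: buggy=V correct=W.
`(lane % 4) + 2*(i % 2)`[14,0]→2
14: G=3,T=2
[0] (3+0,2*2+0) = (3,4)
col: 2 vs 4

buggy=2 correct=4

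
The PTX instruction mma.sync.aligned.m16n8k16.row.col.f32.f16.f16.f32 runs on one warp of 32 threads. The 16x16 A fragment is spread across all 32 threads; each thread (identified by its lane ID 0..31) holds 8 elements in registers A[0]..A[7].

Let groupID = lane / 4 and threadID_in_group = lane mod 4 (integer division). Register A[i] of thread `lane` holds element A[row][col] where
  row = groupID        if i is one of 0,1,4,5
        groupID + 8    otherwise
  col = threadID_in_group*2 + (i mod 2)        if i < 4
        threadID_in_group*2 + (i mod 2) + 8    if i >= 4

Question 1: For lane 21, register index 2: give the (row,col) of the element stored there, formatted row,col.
13,2

lane 21: G=5 (21/4), T=1 (21%4)
i=2: r=5+8=13, c=1*2+0+0=2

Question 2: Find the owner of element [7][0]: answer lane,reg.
r=7⇒gr=7,Rb=0  c=0⇒Cb=0,th=0,odd=0
L=7*4+0=28  i=0*4+0*2+0=0

28,0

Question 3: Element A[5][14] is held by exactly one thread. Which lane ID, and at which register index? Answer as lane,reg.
23,4

r=5→G=5,rhi=0  c=14→chi=1,T=3,p=0
L=5*4+3=23  i=1*4+0*2+0=4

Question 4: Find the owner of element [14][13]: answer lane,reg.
r=14->g=6,rb=1  c=13->cb=1,t=2,b0=1
L=6*4+2=26  i=1*4+1*2+1=7

26,7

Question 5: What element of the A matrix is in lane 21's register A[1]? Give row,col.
5,3

lane 21: g=5 (21/4), t=1 (21%4)
i=1: r=5+0=5, c=1*2+1+0=3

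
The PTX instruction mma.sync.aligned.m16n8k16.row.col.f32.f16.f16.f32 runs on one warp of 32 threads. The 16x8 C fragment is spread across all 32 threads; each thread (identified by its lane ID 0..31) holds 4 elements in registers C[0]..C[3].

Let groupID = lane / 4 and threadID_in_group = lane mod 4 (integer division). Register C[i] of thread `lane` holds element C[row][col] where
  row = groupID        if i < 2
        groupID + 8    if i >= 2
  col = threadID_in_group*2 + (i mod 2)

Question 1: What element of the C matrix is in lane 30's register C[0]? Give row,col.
7,4

lane 30->30/4=7, 30 mod 4=2
i=0  r:7+0->7  c:2·2+0->4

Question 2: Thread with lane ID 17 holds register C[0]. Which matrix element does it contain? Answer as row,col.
17: grp=4,tig=1
[0] (4+0,1*2+0) = (4,2)

4,2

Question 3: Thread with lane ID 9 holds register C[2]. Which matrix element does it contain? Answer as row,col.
10,2

L=9->g=9>>2=2, t=9&3=1
[2]->row 2+8=10  col 1·2+0=2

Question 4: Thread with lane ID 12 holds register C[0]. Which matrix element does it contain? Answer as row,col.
L=12->g=12>>2=3, t=12&3=0
[0]->row 3+0=3  col 0·2+0=0

3,0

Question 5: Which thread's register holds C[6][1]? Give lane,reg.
r=6⇒gr=6,Rb=0  c=1⇒th=0,odd=1
L=6*4+0=24  i=0*2+1=1

24,1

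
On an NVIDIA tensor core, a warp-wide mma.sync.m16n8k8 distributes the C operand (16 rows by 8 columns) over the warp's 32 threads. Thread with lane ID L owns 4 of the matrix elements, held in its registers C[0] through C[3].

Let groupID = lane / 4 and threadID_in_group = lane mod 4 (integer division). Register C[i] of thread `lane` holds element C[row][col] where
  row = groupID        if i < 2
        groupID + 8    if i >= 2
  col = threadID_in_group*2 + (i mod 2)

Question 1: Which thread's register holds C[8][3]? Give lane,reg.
r: 8->gid=0,r8=1  c: 3->tid=1,i&1=1
L=0*4+1=1  i=1*2+1=3

1,3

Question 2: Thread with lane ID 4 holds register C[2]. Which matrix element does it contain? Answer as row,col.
9,0

lane 4: G=1 (4/4), T=0 (4%4)
i=2: r=1+8=9, c=0*2+0=0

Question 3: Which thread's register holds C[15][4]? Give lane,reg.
30,2

r=15→G=7,rhi=1  c=4→T=2,p=0
L=7*4+2=30  i=1*2+0=2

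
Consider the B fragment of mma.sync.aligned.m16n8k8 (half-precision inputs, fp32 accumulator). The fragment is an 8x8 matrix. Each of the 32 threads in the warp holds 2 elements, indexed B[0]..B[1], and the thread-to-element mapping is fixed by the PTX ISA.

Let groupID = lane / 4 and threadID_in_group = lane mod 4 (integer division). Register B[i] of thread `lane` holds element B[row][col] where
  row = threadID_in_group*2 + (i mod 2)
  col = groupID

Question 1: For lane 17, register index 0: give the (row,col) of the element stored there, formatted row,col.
lane 17->17/4=4, 17 mod 4=1
i=0  r:2·1+0->2  c:4

2,4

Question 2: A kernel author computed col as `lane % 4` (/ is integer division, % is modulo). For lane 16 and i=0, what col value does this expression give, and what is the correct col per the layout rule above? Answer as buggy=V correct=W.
`lane % 4`[16,0]⇒0
16: gr=4,th=0
[0] (0*2+0,4) = (0,4)
col: 0 vs 4

buggy=0 correct=4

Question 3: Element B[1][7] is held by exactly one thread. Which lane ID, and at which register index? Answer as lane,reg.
28,1

c: 7->gid=7  r: 1->tid=0,i&1=1
L=7*4+0=28  i=1=1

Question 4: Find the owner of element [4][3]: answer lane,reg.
14,0

c=3⇒gr=3  r=4⇒th=2,odd=0
L=3*4+2=14  i=0=0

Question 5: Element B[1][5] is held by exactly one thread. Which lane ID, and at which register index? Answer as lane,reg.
20,1

c=5→G=5  r=1→T=0,p=1
L=5*4+0=20  i=1=1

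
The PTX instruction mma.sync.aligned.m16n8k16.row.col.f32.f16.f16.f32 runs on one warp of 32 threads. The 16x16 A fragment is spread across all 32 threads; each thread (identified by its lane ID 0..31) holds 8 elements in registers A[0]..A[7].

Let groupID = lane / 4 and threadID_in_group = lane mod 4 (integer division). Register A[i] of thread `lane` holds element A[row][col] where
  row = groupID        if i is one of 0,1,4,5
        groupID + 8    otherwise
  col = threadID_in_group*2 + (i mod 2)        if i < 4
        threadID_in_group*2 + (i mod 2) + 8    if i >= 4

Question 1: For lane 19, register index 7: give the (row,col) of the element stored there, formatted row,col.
lane 19->19/4=4, 19 mod 4=3
i=7  r:4+8->12  c:2·3+1+8->15

12,15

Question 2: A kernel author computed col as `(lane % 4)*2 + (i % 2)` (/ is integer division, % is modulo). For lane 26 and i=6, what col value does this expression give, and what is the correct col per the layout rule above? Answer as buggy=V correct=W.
`(lane % 4)*2 + (i % 2)`[26,6]=>4
L=26=>grp=26>>2=6, tig=26&3=2
[6]=>row 6+8=14  col 2·2+0+8=12
col: 4 vs 12

buggy=4 correct=12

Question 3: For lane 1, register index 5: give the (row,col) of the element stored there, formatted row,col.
0,11

L=1⇒gr=1>>2=0, th=1&3=1
[5]⇒row 0+0=0  col 1·2+1+8=11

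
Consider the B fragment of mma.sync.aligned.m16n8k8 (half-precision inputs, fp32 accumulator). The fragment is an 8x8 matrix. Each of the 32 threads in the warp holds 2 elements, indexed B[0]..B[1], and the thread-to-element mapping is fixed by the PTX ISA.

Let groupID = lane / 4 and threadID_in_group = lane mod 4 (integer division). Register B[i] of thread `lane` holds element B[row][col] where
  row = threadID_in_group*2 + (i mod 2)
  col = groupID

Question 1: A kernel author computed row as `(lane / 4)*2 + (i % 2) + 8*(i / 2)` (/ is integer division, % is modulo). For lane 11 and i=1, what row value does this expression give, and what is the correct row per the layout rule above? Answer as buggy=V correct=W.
`(lane / 4)*2 + (i % 2) + 8*(i / 2)`[11,1]->5
L=11->g=11>>2=2, t=11&3=3
[1]->row 3·2+1=7  col g=2
row: 5 vs 7

buggy=5 correct=7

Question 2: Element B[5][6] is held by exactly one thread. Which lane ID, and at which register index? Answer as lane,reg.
26,1

c=6->g=6  r=5->t=2,b0=1
L=6*4+2=26  i=1=1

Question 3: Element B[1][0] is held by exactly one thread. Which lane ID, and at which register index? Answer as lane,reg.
0,1

c=0->g=0  r=1->t=0,b0=1
L=0*4+0=0  i=1=1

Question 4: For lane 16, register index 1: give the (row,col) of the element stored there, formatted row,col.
1,4

L=16=>grp=16>>2=4, tig=16&3=0
[1]=>row 0·2+1=1  col grp=4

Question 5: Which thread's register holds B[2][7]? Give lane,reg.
29,0

c:7=>grp=7  r:2=>tig=1,lo=0
L=7*4+1=29  i=0=0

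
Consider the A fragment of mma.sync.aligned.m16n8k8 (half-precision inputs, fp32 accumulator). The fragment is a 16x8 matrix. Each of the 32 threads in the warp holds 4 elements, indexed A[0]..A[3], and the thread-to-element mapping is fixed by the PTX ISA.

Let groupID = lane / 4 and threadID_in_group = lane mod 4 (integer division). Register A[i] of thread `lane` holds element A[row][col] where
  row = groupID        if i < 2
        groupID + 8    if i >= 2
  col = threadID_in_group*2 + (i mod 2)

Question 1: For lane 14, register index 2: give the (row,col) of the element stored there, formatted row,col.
11,4

lane 14→14/4=3, 14 mod 4=2
i=2  r:3+8→11  c:2·2+0→4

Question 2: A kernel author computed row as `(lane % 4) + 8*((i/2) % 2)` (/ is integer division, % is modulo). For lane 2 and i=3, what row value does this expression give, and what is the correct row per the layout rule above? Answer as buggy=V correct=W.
buggy=10 correct=8

`(lane % 4) + 8*((i/2) % 2)`[2,3]⇒10
L=2⇒gr=2>>2=0, th=2&3=2
[3]⇒row 0+8=8  col 2·2+1=5
row: 10 vs 8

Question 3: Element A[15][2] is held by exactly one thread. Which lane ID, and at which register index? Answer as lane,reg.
29,2

r:15=>grp=7,rB=1  c:2=>tig=1,lo=0
L=7*4+1=29  i=1*2+0=2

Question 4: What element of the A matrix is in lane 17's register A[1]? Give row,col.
L=17->g=17>>2=4, t=17&3=1
[1]->row 4+0=4  col 1·2+1=3

4,3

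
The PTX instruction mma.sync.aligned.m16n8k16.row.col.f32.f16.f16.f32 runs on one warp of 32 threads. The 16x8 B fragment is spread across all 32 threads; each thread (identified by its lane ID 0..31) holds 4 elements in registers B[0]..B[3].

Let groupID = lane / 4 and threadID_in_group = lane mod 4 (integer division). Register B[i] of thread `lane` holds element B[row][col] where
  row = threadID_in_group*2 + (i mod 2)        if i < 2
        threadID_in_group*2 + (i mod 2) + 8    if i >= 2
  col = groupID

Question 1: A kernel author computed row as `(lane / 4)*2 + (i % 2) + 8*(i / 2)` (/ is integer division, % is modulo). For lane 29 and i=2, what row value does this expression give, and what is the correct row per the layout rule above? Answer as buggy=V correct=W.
`(lane / 4)*2 + (i % 2) + 8*(i / 2)`[29,2]->22
lane 29->29/4=7, 29 mod 4=1
i=2  r:2·1+0+8->10  c:7
row: 22 vs 10

buggy=22 correct=10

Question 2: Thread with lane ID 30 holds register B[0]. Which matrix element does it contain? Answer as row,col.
4,7

lane 30->30/4=7, 30 mod 4=2
i=0  r:2·2+0+0->4  c:7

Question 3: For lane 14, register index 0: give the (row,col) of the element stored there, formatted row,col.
4,3

L=14=>grp=14>>2=3, tig=14&3=2
[0]=>row 2·2+0+0=4  col grp=3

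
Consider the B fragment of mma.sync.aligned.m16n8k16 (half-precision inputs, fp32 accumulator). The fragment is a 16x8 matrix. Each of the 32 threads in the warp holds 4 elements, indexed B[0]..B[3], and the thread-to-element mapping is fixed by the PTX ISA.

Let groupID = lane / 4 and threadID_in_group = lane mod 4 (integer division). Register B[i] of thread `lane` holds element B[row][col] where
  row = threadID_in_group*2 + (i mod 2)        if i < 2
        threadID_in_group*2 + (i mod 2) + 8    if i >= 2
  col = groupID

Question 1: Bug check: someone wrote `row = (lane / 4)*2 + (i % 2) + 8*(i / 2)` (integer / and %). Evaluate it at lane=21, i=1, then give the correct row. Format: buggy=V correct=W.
buggy=11 correct=3

`(lane / 4)*2 + (i % 2) + 8*(i / 2)`[21,1]->11
21: g=5,t=1
[1] (1*2+1+0,5) = (3,5)
row: 11 vs 3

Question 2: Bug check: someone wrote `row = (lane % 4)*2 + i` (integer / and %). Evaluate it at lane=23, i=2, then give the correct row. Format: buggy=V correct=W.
`(lane % 4)*2 + i`[23,2]=>8
23: grp=5,tig=3
[2] (3*2+0+8,5) = (14,5)
row: 8 vs 14

buggy=8 correct=14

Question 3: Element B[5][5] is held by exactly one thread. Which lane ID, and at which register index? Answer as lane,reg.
c=5⇒gr=5  r=5⇒Rb=0,th=2,odd=1
L=5*4+2=22  i=0*2+1=1

22,1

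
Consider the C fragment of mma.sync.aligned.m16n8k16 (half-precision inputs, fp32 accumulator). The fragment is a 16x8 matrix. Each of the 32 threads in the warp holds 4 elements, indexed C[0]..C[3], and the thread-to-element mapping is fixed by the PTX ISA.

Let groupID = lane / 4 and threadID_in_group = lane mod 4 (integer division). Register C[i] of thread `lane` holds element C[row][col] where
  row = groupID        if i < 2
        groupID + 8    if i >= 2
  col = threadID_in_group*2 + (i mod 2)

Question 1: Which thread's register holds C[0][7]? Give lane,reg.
3,1

r:0=>grp=0,rB=0  c:7=>tig=3,lo=1
L=0*4+3=3  i=0*2+1=1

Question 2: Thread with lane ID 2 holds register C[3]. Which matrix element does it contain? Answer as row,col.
lane 2: gid=0 (2/4), tid=2 (2%4)
i=3: r=0+8=8, c=2*2+1=5

8,5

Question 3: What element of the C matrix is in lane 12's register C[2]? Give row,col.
11,0

lane 12: G=3 (12/4), T=0 (12%4)
i=2: r=3+8=11, c=0*2+0=0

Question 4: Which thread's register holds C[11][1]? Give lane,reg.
r:11=>grp=3,rB=1  c:1=>tig=0,lo=1
L=3*4+0=12  i=1*2+1=3

12,3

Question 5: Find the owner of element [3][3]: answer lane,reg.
r=3→G=3,rhi=0  c=3→T=1,p=1
L=3*4+1=13  i=0*2+1=1

13,1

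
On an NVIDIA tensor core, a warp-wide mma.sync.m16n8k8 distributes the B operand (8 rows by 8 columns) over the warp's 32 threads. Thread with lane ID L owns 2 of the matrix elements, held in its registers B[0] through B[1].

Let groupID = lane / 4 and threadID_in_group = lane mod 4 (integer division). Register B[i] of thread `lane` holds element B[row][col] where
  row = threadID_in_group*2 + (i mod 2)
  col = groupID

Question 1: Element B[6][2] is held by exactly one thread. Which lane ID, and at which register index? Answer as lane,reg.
c: 2->gid=2  r: 6->tid=3,i&1=0
L=2*4+3=11  i=0=0

11,0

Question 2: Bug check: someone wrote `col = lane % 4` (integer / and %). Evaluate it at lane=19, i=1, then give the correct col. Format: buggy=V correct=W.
`lane % 4`[19,1]->3
19: g=4,t=3
[1] (3*2+1,4) = (7,4)
col: 3 vs 4

buggy=3 correct=4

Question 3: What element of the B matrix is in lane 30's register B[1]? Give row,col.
lane 30=>30/4=7, 30 mod 4=2
i=1  r:2·2+1=>5  c:7

5,7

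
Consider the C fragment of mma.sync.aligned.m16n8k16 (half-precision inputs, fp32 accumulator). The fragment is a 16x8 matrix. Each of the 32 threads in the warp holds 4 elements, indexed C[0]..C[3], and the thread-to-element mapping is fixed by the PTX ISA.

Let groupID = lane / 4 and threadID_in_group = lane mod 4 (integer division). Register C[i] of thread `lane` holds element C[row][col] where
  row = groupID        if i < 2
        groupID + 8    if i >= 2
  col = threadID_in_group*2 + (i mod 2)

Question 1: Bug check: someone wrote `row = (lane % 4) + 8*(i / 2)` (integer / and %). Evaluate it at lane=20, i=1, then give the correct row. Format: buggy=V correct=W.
`(lane % 4) + 8*(i / 2)`[20,1]->0
L=20->g=20>>2=5, t=20&3=0
[1]->row 5+0=5  col 0·2+1=1
row: 0 vs 5

buggy=0 correct=5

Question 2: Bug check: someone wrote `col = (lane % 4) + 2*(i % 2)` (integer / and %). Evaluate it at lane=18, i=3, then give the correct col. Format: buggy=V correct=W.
buggy=4 correct=5

`(lane % 4) + 2*(i % 2)`[18,3]=>4
L=18=>grp=18>>2=4, tig=18&3=2
[3]=>row 4+8=12  col 2·2+1=5
col: 4 vs 5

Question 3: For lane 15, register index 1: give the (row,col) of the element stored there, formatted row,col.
L=15=>grp=15>>2=3, tig=15&3=3
[1]=>row 3+0=3  col 3·2+1=7

3,7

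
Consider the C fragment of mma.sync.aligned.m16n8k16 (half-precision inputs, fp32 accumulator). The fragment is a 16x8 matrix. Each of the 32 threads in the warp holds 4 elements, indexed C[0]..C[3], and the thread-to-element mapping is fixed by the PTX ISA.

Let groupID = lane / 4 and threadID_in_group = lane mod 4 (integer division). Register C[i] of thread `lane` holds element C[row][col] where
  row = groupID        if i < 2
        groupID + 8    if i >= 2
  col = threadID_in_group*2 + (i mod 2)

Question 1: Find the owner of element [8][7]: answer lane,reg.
r=8⇒gr=0,Rb=1  c=7⇒th=3,odd=1
L=0*4+3=3  i=1*2+1=3

3,3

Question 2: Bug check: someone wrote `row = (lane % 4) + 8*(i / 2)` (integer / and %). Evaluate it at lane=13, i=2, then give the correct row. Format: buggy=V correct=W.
`(lane % 4) + 8*(i / 2)`[13,2]⇒9
lane 13: gr=3 (13/4), th=1 (13%4)
i=2: r=3+8=11, c=1*2+0=2
row: 9 vs 11

buggy=9 correct=11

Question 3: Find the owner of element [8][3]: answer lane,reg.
1,3

r:8=>grp=0,rB=1  c:3=>tig=1,lo=1
L=0*4+1=1  i=1*2+1=3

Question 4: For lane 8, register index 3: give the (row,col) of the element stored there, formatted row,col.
lane 8: G=2 (8/4), T=0 (8%4)
i=3: r=2+8=10, c=0*2+1=1

10,1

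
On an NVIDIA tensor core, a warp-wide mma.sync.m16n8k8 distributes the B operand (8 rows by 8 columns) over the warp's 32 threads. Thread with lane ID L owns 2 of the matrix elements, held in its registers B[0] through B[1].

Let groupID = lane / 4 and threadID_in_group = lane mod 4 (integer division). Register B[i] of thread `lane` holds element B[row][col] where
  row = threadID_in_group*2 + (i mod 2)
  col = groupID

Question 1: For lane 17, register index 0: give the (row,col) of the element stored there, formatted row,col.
L=17⇒gr=17>>2=4, th=17&3=1
[0]⇒row 1·2+0=2  col gr=4

2,4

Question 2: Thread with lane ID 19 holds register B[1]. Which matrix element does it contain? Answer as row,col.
7,4

L=19⇒gr=19>>2=4, th=19&3=3
[1]⇒row 3·2+1=7  col gr=4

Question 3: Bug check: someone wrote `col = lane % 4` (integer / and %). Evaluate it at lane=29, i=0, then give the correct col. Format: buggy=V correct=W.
buggy=1 correct=7

`lane % 4`[29,0]->1
lane 29->29/4=7, 29 mod 4=1
i=0  r:2·1+0->2  c:7
col: 1 vs 7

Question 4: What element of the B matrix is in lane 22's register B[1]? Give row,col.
5,5

lane 22: grp=5 (22/4), tig=2 (22%4)
i=1: r=2*2+1=5, c=grp=5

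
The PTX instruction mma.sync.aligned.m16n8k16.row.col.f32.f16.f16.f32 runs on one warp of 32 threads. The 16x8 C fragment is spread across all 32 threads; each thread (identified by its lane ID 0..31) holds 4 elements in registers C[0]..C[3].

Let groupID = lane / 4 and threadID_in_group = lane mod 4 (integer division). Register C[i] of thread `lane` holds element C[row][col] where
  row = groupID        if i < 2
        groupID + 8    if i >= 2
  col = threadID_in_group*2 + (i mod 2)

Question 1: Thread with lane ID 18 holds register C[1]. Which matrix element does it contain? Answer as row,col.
18: gr=4,th=2
[1] (4+0,2*2+1) = (4,5)

4,5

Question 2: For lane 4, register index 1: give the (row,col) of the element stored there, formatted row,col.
L=4->g=4>>2=1, t=4&3=0
[1]->row 1+0=1  col 0·2+1=1

1,1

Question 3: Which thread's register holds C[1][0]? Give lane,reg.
r=1→G=1,rhi=0  c=0→T=0,p=0
L=1*4+0=4  i=0*2+0=0

4,0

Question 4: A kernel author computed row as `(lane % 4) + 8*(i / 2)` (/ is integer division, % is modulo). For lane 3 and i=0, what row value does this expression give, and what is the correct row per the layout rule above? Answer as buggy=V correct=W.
`(lane % 4) + 8*(i / 2)`[3,0]⇒3
lane 3⇒3/4=0, 3 mod 4=3
i=0  r:0+0⇒0  c:2·3+0⇒6
row: 3 vs 0

buggy=3 correct=0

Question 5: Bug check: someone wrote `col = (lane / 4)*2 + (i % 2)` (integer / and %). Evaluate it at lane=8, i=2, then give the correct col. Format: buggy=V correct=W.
`(lane / 4)*2 + (i % 2)`[8,2]->4
lane 8->8/4=2, 8 mod 4=0
i=2  r:2+8->10  c:2·0+0->0
col: 4 vs 0

buggy=4 correct=0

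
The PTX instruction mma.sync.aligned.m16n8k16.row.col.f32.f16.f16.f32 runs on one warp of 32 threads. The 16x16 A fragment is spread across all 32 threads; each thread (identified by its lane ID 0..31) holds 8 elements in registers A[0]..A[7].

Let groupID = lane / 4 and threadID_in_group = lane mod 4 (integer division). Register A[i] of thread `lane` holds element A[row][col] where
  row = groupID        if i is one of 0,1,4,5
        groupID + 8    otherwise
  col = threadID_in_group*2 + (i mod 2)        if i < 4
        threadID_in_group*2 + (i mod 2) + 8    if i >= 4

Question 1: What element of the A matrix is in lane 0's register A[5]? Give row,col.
lane 0->0/4=0, 0 mod 4=0
i=5  r:0+0->0  c:2·0+1+8->9

0,9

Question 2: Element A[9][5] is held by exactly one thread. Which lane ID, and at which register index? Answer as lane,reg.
r=9→G=1,rhi=1  c=5→chi=0,T=2,p=1
L=1*4+2=6  i=0*4+1*2+1=3

6,3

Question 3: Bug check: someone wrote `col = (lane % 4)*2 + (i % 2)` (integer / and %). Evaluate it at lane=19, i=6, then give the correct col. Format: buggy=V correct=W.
buggy=6 correct=14

`(lane % 4)*2 + (i % 2)`[19,6]->6
lane 19: gid=4 (19/4), tid=3 (19%4)
i=6: r=4+8=12, c=3*2+0+8=14
col: 6 vs 14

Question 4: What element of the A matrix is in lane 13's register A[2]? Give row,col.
L=13->gid=13>>2=3, tid=13&3=1
[2]->row 3+8=11  col 1·2+0+0=2

11,2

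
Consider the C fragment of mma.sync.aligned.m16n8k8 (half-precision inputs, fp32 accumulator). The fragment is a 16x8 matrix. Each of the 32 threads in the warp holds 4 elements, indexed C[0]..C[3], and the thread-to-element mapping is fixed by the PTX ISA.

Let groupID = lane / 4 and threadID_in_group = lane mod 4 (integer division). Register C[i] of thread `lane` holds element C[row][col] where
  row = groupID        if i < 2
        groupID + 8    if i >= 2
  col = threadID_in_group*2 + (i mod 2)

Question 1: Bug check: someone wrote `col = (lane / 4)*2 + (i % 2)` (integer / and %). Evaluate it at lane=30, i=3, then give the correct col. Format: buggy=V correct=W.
buggy=15 correct=5

`(lane / 4)*2 + (i % 2)`[30,3]=>15
30: grp=7,tig=2
[3] (7+8,2*2+1) = (15,5)
col: 15 vs 5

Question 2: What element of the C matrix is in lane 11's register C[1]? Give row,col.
2,7

lane 11: grp=2 (11/4), tig=3 (11%4)
i=1: r=2+0=2, c=3*2+1=7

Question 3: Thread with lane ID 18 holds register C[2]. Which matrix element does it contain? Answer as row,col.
12,4

L=18=>grp=18>>2=4, tig=18&3=2
[2]=>row 4+8=12  col 2·2+0=4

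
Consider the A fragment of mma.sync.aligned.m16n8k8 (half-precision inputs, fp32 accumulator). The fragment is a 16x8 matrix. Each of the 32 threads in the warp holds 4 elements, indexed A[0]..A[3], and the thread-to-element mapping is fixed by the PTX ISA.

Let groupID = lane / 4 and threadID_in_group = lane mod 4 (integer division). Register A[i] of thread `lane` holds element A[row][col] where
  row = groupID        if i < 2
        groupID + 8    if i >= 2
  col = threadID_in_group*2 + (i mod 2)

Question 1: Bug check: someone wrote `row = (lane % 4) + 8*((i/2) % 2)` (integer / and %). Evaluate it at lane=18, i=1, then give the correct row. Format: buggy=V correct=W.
`(lane % 4) + 8*((i/2) % 2)`[18,1]→2
lane 18→18/4=4, 18 mod 4=2
i=1  r:4+0→4  c:2·2+1→5
row: 2 vs 4

buggy=2 correct=4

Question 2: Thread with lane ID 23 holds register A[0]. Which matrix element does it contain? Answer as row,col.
5,6

L=23⇒gr=23>>2=5, th=23&3=3
[0]⇒row 5+0=5  col 3·2+0=6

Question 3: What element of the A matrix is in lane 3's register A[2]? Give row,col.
8,6

L=3=>grp=3>>2=0, tig=3&3=3
[2]=>row 0+8=8  col 3·2+0=6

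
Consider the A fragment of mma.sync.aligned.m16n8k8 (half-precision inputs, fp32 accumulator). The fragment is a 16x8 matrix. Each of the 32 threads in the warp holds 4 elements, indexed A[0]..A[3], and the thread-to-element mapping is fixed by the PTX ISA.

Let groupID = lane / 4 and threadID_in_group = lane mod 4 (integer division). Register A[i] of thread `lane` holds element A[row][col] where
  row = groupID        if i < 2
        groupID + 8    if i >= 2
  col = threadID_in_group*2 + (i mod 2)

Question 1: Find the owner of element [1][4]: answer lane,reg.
r=1->g=1,rb=0  c=4->t=2,b0=0
L=1*4+2=6  i=0*2+0=0

6,0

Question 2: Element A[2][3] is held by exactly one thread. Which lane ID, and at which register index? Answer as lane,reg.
r=2->g=2,rb=0  c=3->t=1,b0=1
L=2*4+1=9  i=0*2+1=1

9,1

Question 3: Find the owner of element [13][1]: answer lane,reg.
20,3

r: 13->gid=5,r8=1  c: 1->tid=0,i&1=1
L=5*4+0=20  i=1*2+1=3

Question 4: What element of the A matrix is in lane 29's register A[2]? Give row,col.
lane 29→29/4=7, 29 mod 4=1
i=2  r:7+8→15  c:2·1+0→2

15,2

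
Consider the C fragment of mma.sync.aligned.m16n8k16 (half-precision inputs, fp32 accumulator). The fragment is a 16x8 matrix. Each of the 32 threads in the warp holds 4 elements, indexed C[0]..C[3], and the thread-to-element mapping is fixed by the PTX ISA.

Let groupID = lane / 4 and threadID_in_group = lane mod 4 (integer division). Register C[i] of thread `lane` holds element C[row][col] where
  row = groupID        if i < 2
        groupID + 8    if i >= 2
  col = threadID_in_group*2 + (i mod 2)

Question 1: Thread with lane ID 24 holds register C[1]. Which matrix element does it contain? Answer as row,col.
lane 24: gid=6 (24/4), tid=0 (24%4)
i=1: r=6+0=6, c=0*2+1=1

6,1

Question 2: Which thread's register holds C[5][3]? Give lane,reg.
r=5→G=5,rhi=0  c=3→T=1,p=1
L=5*4+1=21  i=0*2+1=1

21,1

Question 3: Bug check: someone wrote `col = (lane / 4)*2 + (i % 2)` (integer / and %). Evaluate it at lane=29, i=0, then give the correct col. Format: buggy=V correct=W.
`(lane / 4)*2 + (i % 2)`[29,0]->14
lane 29->29/4=7, 29 mod 4=1
i=0  r:7+0->7  c:2·1+0->2
col: 14 vs 2

buggy=14 correct=2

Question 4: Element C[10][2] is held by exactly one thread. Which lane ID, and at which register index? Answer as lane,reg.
9,2

r:10=>grp=2,rB=1  c:2=>tig=1,lo=0
L=2*4+1=9  i=1*2+0=2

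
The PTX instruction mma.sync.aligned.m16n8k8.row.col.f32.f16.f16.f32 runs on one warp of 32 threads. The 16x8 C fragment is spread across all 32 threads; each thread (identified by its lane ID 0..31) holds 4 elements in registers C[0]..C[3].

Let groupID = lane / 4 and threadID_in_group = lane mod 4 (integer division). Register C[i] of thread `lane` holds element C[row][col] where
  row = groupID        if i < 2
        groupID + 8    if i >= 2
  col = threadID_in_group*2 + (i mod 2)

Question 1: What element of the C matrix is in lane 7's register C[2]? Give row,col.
9,6

L=7->g=7>>2=1, t=7&3=3
[2]->row 1+8=9  col 3·2+0=6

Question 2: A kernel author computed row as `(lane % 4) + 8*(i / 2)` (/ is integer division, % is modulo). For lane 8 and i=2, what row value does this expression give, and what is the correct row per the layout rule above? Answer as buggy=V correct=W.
`(lane % 4) + 8*(i / 2)`[8,2]→8
lane 8: G=2 (8/4), T=0 (8%4)
i=2: r=2+8=10, c=0*2+0=0
row: 8 vs 10

buggy=8 correct=10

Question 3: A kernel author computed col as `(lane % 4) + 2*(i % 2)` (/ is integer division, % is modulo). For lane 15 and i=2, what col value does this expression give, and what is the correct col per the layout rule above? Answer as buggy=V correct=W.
buggy=3 correct=6

`(lane % 4) + 2*(i % 2)`[15,2]=>3
lane 15: grp=3 (15/4), tig=3 (15%4)
i=2: r=3+8=11, c=3*2+0=6
col: 3 vs 6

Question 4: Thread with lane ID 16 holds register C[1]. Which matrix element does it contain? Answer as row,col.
L=16->gid=16>>2=4, tid=16&3=0
[1]->row 4+0=4  col 0·2+1=1

4,1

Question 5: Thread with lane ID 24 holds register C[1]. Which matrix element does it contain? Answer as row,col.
6,1

lane 24=>24/4=6, 24 mod 4=0
i=1  r:6+0=>6  c:2·0+1=>1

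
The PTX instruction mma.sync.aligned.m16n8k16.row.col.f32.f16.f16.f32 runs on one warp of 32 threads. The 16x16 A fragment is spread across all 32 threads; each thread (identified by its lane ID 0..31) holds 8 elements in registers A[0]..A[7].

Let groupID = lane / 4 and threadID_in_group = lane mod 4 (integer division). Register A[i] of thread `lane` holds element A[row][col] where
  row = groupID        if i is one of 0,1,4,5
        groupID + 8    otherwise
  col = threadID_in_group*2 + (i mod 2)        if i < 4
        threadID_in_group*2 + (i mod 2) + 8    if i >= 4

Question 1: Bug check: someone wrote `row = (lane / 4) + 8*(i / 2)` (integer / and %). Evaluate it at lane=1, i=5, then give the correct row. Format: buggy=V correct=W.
buggy=16 correct=0

`(lane / 4) + 8*(i / 2)`[1,5]⇒16
L=1⇒gr=1>>2=0, th=1&3=1
[5]⇒row 0+0=0  col 1·2+1+8=11
row: 16 vs 0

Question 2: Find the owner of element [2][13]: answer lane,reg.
r: 2->gid=2,r8=0  c: 13->c8=1,tid=2,i&1=1
L=2*4+2=10  i=1*4+0*2+1=5

10,5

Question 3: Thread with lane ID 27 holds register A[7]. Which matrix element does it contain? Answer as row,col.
27: gid=6,tid=3
[7] (6+8,3*2+1+8) = (14,15)

14,15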